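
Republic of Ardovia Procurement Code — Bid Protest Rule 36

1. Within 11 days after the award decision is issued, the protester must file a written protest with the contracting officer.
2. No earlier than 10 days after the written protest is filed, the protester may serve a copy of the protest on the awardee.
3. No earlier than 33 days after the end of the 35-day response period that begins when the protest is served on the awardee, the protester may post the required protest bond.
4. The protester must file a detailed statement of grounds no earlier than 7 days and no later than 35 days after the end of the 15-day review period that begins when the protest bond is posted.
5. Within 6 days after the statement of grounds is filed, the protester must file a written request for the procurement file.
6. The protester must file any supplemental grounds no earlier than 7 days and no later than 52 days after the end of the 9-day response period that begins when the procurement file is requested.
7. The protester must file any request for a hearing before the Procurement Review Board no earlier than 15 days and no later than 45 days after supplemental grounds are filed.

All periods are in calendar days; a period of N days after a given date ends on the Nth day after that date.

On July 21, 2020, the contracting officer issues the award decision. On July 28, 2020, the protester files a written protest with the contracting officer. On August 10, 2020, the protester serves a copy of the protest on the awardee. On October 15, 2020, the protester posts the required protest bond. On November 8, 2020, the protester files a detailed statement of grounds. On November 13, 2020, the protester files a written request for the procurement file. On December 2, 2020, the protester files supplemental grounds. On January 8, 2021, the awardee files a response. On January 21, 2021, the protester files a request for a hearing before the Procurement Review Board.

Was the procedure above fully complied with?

No

Step 1 — counting 11 days from July 21, 2020 (when the award decision is issued) gives a deadline of August 1, 2020; completed July 28, 2020, before the deadline.
Step 2 — must wait 10 days from July 28, 2020 (when the written protest is filed), so not before August 7, 2020; August 10, 2020 is on or after that date.
Step 3 — must wait 33 days from September 14, 2020 (end of the 35-day response period, which began when the protest is served on the awardee on August 10, 2020), so not before October 17, 2020; done October 15, 2020 — 2 days too early.
The analysis stops there.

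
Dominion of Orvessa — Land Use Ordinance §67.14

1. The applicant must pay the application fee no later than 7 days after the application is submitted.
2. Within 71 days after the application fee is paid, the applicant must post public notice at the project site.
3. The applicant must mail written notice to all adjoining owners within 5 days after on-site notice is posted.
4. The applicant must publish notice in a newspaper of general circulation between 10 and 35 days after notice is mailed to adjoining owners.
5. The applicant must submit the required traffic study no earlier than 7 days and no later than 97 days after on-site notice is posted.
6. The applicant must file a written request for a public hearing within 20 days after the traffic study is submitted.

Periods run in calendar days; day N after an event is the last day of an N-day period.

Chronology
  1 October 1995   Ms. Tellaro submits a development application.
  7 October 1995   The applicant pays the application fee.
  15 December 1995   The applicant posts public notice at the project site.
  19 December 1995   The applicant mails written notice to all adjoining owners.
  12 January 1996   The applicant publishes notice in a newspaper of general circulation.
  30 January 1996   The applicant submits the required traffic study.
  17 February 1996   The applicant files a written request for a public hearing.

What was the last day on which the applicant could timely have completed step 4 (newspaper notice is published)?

23 January 1996

Step 4 runs from 19 December 1995, when notice is mailed to adjoining owners. The window is 10–35 days after 19 December 1995; it closes on 23 January 1996.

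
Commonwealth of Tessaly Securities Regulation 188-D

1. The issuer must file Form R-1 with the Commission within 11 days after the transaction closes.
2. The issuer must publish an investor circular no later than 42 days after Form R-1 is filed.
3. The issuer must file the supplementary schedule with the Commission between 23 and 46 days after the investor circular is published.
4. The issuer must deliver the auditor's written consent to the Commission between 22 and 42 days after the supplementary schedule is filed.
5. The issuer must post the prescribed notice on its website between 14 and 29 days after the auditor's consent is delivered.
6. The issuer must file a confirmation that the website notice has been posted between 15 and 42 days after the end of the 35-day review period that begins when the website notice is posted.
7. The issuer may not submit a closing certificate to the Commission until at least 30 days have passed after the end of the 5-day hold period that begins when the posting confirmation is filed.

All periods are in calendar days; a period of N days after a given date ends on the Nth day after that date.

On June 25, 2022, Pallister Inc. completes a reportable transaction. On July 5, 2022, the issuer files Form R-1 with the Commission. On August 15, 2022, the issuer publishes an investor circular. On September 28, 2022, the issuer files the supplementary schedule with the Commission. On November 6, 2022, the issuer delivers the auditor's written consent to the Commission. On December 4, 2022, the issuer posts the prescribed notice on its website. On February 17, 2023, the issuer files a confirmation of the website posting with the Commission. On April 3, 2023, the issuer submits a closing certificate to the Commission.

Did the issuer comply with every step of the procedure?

Yes

Step 1: 11 days after June 25, 2022 (when the transaction closes) is July 6, 2022; done July 5, 2022 — timely.
Step 2: 42 days after July 5, 2022 (when Form R-1 is filed) is August 16, 2022; completed August 15, 2022, before the deadline.
Step 3: the window is 23–46 days after August 15, 2022 (when the investor circular is published), so September 7, 2022 through September 30, 2022; done September 28, 2022, which is between those dates.
Step 4: the window is 22–42 days after September 28, 2022 (when the supplementary schedule is filed), so October 20, 2022 through November 9, 2022; done November 6, 2022, which is between those dates.
Step 5: the window is 14–29 days after November 6, 2022 (when the auditor's consent is delivered), so November 20, 2022 through December 5, 2022; December 4, 2022 falls inside that range.
Step 6: the window is 15–42 days after January 8, 2023 (end of the 35-day review period, which began when the website notice is posted on December 4, 2022), so January 23, 2023 through February 19, 2023; done February 17, 2023, which is between those dates.
Step 7: the earliest permitted date is 30 days after February 22, 2023 (end of the 5-day hold period, which began when the posting confirmation is filed on February 17, 2023), i.e. March 24, 2023; April 3, 2023 is on or after that date.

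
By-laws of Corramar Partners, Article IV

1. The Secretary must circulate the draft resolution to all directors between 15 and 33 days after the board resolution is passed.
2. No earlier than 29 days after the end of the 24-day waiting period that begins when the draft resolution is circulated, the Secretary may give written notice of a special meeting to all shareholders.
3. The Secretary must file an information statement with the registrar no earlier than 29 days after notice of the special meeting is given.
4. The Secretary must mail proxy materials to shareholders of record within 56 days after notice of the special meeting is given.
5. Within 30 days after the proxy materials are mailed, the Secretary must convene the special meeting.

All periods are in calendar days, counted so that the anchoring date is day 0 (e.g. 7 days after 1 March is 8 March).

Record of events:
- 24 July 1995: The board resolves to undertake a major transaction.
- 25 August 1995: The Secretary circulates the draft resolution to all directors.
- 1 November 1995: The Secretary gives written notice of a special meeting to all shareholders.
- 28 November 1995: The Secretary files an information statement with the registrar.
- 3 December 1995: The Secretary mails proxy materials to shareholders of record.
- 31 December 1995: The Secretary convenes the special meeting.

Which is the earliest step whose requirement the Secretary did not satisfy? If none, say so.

Step 1: the window is 15–33 days after 24 July 1995 (when the board resolution is passed), so 8 August 1995 through 26 August 1995; done 25 August 1995 — within the window.
Step 2: the earliest permitted date is 29 days after 18 September 1995 (end of the 24-day waiting period, which began when the draft resolution is circulated on 25 August 1995), i.e. 17 October 1995; done 1 November 1995 — permitted.
Step 3: the earliest permitted date is 29 days after 1 November 1995 (when notice of the special meeting is given), i.e. 30 November 1995; 28 November 1995 is 2 days before the earliest permitted date.
Later steps need not be reached.

Step 3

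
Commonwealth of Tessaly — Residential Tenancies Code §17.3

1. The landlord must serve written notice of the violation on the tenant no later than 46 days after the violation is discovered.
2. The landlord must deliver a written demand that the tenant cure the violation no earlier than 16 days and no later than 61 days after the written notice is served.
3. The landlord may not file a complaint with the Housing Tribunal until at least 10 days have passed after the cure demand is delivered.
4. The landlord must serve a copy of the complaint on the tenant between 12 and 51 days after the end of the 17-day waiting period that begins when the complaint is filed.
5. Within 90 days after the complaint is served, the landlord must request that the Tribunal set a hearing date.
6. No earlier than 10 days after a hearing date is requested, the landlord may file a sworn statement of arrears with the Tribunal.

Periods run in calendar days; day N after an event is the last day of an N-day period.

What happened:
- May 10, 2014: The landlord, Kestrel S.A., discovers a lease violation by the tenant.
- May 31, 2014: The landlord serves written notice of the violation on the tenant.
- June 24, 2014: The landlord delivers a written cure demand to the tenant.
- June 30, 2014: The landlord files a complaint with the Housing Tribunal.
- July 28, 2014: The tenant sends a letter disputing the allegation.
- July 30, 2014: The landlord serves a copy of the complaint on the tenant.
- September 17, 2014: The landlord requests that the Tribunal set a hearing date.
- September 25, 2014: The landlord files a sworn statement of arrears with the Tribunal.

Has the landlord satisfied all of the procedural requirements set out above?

Step 1 — counting 46 days from May 10, 2014 (when the violation is discovered) gives a deadline of June 25, 2014; completed May 31, 2014, before the deadline.
Step 2 — 16 and 61 days from May 31, 2014 (when the written notice is served) are June 16, 2014 and July 31, 2014 respectively; June 24, 2014 falls inside that range.
Step 3 — must wait 10 days from June 24, 2014 (when the cure demand is delivered), so not before July 4, 2014; acted on June 30, 2014, 4 days prematurely.
The analysis stops there.

No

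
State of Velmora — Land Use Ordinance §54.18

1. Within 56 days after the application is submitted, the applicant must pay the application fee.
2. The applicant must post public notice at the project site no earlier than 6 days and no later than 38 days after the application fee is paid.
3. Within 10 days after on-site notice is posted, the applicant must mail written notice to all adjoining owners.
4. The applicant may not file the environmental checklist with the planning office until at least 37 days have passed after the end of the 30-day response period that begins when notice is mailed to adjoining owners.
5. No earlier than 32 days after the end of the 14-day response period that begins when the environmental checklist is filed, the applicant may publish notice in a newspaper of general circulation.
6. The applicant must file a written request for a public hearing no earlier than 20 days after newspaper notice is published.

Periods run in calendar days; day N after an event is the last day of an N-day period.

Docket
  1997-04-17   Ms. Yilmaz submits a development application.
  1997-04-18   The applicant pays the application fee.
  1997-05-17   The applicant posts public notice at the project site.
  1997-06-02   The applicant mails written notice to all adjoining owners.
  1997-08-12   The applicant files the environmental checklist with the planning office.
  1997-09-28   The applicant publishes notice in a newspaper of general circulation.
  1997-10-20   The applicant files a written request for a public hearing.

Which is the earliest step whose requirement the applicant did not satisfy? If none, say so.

Step 3

Step 1: 56 days after 1997-04-17 (when the application is submitted) is 1997-06-12; 1997-04-18 is within that limit.
Step 2: the window is 6–38 days after 1997-04-18 (when the application fee is paid), so 1997-04-24 through 1997-05-26; 1997-05-17 falls inside that range.
Step 3: 10 days after 1997-05-17 (when on-site notice is posted) is 1997-05-27; not done until 1997-06-02, 6 days after the deadline.
That is the first point of non-compliance.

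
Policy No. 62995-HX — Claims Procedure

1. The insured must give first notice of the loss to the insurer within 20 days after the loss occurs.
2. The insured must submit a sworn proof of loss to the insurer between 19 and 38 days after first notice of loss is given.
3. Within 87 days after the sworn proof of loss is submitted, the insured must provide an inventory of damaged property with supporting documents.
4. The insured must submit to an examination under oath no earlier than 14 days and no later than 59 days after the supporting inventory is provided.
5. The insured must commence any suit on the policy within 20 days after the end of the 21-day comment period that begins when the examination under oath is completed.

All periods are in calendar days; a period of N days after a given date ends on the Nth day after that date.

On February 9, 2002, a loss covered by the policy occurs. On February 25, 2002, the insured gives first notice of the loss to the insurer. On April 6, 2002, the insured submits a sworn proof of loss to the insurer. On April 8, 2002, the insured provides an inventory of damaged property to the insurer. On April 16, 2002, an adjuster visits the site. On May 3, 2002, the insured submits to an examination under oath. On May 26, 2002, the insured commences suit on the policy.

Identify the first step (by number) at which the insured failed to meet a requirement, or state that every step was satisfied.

Step 1 — counting 20 days from February 9, 2002 (when the loss occurs) gives a deadline of March 1, 2002; February 25, 2002 is within that limit.
Step 2 — 19 and 38 days from February 25, 2002 (when first notice of loss is given) are March 16, 2002 and April 4, 2002 respectively; April 6, 2002 is 2 days past the end of the window.
That is the first point of non-compliance.

Step 2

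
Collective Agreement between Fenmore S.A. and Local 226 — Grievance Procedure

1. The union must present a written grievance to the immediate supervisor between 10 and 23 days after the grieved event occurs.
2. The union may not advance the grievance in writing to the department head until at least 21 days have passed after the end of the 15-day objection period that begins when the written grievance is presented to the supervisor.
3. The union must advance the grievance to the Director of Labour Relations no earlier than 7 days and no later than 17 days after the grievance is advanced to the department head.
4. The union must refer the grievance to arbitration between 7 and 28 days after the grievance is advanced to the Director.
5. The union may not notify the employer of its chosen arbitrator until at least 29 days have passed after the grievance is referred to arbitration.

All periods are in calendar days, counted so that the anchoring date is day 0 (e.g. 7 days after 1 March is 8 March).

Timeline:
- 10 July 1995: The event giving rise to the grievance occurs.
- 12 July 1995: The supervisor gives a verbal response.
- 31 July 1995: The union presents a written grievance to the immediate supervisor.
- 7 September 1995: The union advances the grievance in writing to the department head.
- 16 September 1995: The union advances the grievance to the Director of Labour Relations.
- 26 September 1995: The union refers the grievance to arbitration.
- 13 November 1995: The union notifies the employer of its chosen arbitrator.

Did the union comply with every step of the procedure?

Step 1: the window is 10–23 days after 10 July 1995 (when the grieved event occurs), so 20 July 1995 through 2 August 1995; done 31 July 1995 — within the window.
Step 2: the earliest permitted date is 21 days after 15 August 1995 (end of the 15-day objection period, which began when the written grievance is presented to the supervisor on 31 July 1995), i.e. 5 September 1995; done 7 September 1995 — permitted.
Step 3: the window is 7–17 days after 7 September 1995 (when the grievance is advanced to the department head), so 14 September 1995 through 24 September 1995; done 16 September 1995 — within the window.
Step 4: the window is 7–28 days after 16 September 1995 (when the grievance is advanced to the Director), so 23 September 1995 through 14 October 1995; done 26 September 1995, which is between those dates.
Step 5: the earliest permitted date is 29 days after 26 September 1995 (when the grievance is referred to arbitration), i.e. 25 October 1995; done 13 November 1995, after the minimum wait.

Yes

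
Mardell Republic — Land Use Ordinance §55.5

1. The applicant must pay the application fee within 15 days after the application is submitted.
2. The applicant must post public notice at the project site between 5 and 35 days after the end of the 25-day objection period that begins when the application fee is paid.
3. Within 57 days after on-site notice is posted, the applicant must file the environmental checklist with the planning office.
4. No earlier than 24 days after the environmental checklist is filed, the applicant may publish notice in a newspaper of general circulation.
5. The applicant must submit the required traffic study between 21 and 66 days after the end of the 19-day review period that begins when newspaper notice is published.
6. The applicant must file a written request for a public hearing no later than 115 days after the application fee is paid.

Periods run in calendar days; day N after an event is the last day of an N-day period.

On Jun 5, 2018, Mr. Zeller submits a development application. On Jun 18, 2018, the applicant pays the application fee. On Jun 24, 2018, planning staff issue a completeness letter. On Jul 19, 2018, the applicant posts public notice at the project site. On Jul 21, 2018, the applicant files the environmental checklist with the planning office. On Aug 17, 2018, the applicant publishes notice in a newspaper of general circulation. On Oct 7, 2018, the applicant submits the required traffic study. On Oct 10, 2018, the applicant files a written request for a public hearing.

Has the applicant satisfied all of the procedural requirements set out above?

(1) due by Jun 5, 2018 + 15 days = Jun 20, 2018; completed Jun 18, 2018, before the deadline.
(2) the permitted window runs from Jul 13, 2018 + 5 = Jul 18, 2018 to Jul 13, 2018 + 35 = Aug 17, 2018; done Jul 19, 2018, which is between those dates.
(3) due by Jul 19, 2018 + 57 days = Sep 14, 2018; completed Jul 21, 2018, before the deadline.
(4) permitted from Jul 21, 2018 + 24 days = Aug 14, 2018 onward; Aug 17, 2018 is on or after that date.
(5) the permitted window runs from Sep 5, 2018 + 21 = Sep 26, 2018 to Sep 5, 2018 + 66 = Nov 10, 2018; done Oct 7, 2018 — within the window.
(6) due by Jun 18, 2018 + 115 days = Oct 11, 2018; done Oct 10, 2018 — timely.

Yes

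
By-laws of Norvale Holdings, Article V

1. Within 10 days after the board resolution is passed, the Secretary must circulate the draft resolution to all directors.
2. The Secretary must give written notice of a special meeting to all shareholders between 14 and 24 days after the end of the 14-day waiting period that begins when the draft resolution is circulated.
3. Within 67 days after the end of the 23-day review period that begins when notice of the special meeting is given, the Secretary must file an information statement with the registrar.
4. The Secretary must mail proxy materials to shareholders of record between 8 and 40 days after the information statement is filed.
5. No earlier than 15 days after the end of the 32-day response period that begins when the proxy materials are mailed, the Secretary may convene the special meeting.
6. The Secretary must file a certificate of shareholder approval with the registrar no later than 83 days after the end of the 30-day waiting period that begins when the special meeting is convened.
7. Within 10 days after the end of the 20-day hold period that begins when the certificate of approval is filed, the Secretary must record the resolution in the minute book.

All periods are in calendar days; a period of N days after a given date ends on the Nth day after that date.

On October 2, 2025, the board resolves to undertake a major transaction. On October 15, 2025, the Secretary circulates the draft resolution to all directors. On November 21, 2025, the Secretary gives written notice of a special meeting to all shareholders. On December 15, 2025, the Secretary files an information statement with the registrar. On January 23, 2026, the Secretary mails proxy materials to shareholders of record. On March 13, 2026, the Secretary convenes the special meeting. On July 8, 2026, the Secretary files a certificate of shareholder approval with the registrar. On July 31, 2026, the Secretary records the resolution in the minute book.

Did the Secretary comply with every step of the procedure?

No

Step 1 — counting 10 days from October 2, 2025 (when the board resolution is passed) gives a deadline of October 12, 2025; not done until October 15, 2025, 3 days after the deadline.
No need to go further; step 1 was not satisfied.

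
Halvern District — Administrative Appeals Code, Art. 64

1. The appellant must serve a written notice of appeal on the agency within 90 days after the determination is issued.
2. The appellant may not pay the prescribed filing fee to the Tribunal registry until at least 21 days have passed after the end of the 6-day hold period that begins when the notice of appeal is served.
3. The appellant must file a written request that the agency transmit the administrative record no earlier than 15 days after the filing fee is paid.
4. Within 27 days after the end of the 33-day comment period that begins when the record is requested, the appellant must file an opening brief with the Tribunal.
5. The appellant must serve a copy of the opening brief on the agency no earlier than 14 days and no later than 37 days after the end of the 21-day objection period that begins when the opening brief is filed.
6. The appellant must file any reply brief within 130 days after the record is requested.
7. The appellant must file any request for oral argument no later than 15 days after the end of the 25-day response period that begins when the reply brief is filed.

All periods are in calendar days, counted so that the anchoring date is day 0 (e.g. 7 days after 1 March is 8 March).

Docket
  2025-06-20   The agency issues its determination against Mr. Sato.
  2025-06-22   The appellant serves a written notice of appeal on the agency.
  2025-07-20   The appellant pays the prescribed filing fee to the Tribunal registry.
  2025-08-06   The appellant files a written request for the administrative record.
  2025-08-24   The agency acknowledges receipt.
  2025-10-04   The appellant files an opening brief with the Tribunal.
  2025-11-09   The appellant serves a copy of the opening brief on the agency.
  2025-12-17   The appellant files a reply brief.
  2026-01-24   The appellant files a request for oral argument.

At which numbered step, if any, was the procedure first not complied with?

Step 6

(1) due by 2025-06-20 + 90 days = 2025-09-18; completed 2025-06-22, before the deadline.
(2) permitted from 2025-06-28 + 21 days = 2025-07-19 onward; done 2025-07-20, after the minimum wait.
(3) permitted from 2025-07-20 + 15 days = 2025-08-04 onward; done 2025-08-06, after the minimum wait.
(4) due by 2025-09-08 + 27 days = 2025-10-05; done 2025-10-04 — timely.
(5) the permitted window runs from 2025-10-25 + 14 = 2025-11-08 to 2025-10-25 + 37 = 2025-12-01; done 2025-11-09, which is between those dates.
(6) due by 2025-08-06 + 130 days = 2025-12-14; done 2025-12-17 — 3 days late.
That is the first point of non-compliance.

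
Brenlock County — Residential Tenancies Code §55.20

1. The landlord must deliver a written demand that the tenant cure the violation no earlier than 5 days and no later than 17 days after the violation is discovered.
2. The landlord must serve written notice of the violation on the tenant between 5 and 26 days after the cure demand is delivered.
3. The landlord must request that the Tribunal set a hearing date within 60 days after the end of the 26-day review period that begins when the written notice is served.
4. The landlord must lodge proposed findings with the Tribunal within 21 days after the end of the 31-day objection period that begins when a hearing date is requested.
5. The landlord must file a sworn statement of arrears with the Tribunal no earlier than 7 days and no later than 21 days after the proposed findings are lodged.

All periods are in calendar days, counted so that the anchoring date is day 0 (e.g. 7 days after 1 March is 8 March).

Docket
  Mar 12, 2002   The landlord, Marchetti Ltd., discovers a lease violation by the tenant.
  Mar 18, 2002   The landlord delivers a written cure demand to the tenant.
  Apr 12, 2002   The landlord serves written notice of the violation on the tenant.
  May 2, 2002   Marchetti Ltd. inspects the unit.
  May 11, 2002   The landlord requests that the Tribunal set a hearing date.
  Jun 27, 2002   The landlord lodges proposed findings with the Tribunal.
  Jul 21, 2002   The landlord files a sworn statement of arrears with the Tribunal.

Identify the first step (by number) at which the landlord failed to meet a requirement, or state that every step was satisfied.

Step 1: the window is 5–17 days after Mar 12, 2002 (when the violation is discovered), so Mar 17, 2002 through Mar 29, 2002; Mar 18, 2002 falls inside that range.
Step 2: the window is 5–26 days after Mar 18, 2002 (when the cure demand is delivered), so Mar 23, 2002 through Apr 13, 2002; Apr 12, 2002 falls inside that range.
Step 3: 60 days after May 8, 2002 (end of the 26-day review period, which began when the written notice is served on Apr 12, 2002) is Jul 7, 2002; completed May 11, 2002, before the deadline.
Step 4: 21 days after Jun 11, 2002 (end of the 31-day objection period, which began when a hearing date is requested on May 11, 2002) is Jul 2, 2002; completed Jun 27, 2002, before the deadline.
Step 5: the window is 7–21 days after Jun 27, 2002 (when the proposed findings are lodged), so Jul 4, 2002 through Jul 18, 2002; done Jul 21, 2002 — 3 days after the window closed.
No need to go further; step 5 was not satisfied.

Step 5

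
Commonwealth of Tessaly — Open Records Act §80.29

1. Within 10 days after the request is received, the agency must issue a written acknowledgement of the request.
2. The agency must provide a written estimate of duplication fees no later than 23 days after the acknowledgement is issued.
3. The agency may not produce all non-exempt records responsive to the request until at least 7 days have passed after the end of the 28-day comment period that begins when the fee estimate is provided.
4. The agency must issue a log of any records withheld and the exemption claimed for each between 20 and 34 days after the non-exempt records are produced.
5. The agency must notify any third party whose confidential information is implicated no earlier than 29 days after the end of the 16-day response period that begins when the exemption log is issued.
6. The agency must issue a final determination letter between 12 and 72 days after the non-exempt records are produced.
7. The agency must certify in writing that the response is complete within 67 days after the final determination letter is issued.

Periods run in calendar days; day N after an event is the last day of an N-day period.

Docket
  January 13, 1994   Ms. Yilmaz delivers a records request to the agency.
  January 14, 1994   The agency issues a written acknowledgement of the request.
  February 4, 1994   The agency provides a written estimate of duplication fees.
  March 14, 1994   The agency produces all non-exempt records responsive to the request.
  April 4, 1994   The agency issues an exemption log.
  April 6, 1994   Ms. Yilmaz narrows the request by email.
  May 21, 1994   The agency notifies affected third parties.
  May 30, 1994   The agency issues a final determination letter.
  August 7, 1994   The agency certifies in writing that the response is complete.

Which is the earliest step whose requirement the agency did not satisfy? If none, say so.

Step 1: 10 days after January 13, 1994 (when the request is received) is January 23, 1994; done January 14, 1994 — timely.
Step 2: 23 days after January 14, 1994 (when the acknowledgement is issued) is February 6, 1994; February 4, 1994 is within that limit.
Step 3: the earliest permitted date is 7 days after March 4, 1994 (end of the 28-day comment period, which began when the fee estimate is provided on February 4, 1994), i.e. March 11, 1994; March 14, 1994 is on or after that date.
Step 4: the window is 20–34 days after March 14, 1994 (when the non-exempt records are produced), so April 3, 1994 through April 17, 1994; done April 4, 1994, which is between those dates.
Step 5: the earliest permitted date is 29 days after April 20, 1994 (end of the 16-day response period, which began when the exemption log is issued on April 4, 1994), i.e. May 19, 1994; May 21, 1994 is on or after that date.
Step 6: the window is 12–72 days after March 14, 1994 (when the non-exempt records are produced), so March 26, 1994 through May 25, 1994; done May 30, 1994 — 5 days after the window closed.

Step 6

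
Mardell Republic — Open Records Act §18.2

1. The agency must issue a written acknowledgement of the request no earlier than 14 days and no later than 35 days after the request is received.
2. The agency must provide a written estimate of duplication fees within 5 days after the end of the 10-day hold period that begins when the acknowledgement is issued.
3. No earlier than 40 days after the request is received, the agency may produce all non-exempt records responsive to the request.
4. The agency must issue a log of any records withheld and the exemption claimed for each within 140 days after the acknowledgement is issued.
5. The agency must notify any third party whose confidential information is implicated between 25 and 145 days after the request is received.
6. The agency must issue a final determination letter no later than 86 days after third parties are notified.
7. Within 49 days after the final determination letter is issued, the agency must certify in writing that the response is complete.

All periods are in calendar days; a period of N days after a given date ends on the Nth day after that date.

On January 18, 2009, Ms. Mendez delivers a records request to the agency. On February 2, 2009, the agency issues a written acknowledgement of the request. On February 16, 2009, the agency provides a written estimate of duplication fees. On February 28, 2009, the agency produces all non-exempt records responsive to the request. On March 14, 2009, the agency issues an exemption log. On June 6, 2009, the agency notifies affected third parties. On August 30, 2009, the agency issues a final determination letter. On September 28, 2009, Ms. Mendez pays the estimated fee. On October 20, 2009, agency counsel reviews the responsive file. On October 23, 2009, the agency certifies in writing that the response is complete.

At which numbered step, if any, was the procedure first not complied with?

Step 1 — 14 and 35 days from January 18, 2009 (when the request is received) are February 1, 2009 and February 22, 2009 respectively; done February 2, 2009 — within the window.
Step 2 — counting 5 days from February 12, 2009 (end of the 10-day hold period, which began when the acknowledgement is issued on February 2, 2009) gives a deadline of February 17, 2009; done February 16, 2009 — timely.
Step 3 — must wait 40 days from January 18, 2009 (when the request is received), so not before February 27, 2009; done February 28, 2009 — permitted.
Step 4 — counting 140 days from February 2, 2009 (when the acknowledgement is issued) gives a deadline of June 22, 2009; March 14, 2009 is within that limit.
Step 5 — 25 and 145 days from January 18, 2009 (when the request is received) are February 12, 2009 and June 12, 2009 respectively; done June 6, 2009, which is between those dates.
Step 6 — counting 86 days from June 6, 2009 (when third parties are notified) gives a deadline of August 31, 2009; August 30, 2009 is within that limit.
Step 7 — counting 49 days from August 30, 2009 (when the final determination letter is issued) gives a deadline of October 18, 2009; done October 23, 2009 — 5 days late.
Later steps need not be reached.

Step 7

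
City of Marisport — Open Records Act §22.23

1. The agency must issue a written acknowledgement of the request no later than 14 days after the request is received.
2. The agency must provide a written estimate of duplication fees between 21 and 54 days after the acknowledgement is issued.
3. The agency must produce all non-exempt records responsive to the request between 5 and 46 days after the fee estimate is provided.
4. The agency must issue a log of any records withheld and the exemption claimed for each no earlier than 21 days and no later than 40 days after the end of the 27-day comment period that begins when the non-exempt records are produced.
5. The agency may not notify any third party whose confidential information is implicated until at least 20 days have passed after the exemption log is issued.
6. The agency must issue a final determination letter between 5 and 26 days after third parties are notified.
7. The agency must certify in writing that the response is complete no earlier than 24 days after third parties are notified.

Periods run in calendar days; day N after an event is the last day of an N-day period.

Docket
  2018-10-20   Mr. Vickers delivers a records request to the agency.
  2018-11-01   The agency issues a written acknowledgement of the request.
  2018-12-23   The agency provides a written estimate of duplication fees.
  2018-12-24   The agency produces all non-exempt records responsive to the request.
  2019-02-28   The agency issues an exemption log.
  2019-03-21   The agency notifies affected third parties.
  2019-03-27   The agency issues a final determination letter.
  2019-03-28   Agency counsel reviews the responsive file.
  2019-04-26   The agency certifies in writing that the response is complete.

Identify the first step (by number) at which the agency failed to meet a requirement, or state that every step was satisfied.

Step 3

Step 1 — counting 14 days from 2018-10-20 (when the request is received) gives a deadline of 2018-11-03; 2018-11-01 is within that limit.
Step 2 — 21 and 54 days from 2018-11-01 (when the acknowledgement is issued) are 2018-11-22 and 2018-12-25 respectively; done 2018-12-23, which is between those dates.
Step 3 — 5 and 46 days from 2018-12-23 (when the fee estimate is provided) are 2018-12-28 and 2019-02-07 respectively; 2018-12-24 is 4 days too early.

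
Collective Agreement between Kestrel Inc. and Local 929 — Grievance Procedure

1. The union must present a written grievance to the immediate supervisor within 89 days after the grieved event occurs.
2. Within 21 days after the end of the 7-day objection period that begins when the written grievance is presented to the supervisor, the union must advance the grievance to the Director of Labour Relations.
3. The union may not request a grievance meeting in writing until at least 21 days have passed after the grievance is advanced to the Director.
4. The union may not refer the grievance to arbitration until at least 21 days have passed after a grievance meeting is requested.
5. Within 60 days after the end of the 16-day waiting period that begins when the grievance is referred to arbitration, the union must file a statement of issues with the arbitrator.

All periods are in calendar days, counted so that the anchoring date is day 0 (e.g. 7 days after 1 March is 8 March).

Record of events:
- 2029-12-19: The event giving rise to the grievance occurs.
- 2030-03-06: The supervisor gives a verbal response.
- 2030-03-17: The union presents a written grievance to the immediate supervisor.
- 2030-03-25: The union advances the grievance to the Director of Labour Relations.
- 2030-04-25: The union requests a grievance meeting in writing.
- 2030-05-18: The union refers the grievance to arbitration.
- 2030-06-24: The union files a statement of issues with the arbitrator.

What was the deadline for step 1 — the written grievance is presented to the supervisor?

Step 1 runs from 2029-12-19, when the grieved event occurs. 89 days after 2029-12-19 is 2030-03-18.

2030-03-18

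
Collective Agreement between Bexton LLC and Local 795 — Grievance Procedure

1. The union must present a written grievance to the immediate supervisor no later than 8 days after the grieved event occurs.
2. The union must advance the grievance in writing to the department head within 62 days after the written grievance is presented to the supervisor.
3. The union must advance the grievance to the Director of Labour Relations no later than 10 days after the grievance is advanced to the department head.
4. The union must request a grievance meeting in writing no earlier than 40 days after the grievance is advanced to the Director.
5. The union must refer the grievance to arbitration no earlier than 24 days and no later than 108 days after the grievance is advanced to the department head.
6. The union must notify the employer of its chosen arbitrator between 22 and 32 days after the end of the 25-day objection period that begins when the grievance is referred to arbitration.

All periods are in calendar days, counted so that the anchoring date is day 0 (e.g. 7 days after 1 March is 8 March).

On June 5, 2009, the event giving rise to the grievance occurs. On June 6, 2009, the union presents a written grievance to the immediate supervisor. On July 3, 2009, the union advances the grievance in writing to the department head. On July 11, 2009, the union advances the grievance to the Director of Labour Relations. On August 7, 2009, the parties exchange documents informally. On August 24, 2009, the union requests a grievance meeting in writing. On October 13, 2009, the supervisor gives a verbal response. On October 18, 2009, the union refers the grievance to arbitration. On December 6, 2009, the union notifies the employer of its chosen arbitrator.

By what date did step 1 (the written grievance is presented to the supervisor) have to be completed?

June 13, 2009

Step 1 runs from June 5, 2009, when the grieved event occurs. 8 days after June 5, 2009 is June 13, 2009.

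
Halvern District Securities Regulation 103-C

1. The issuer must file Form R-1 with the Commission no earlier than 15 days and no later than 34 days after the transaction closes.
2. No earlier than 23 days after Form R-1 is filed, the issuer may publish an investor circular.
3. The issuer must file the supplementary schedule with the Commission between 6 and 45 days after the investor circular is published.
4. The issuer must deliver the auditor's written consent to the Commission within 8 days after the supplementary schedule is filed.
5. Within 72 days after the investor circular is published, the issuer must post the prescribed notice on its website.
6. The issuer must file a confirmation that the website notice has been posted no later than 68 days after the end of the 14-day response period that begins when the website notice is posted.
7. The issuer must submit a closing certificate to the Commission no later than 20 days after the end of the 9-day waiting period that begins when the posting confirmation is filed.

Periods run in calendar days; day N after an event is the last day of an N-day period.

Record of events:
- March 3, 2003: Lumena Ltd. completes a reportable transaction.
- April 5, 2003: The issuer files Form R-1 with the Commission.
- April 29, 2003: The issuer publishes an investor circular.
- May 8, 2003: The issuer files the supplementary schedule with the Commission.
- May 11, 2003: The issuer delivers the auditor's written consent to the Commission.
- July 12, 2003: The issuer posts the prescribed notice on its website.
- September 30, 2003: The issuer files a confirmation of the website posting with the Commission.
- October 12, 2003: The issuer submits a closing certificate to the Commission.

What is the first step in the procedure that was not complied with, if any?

Step 5

Step 1: the window is 15–34 days after March 3, 2003 (when the transaction closes), so March 18, 2003 through April 6, 2003; done April 5, 2003 — within the window.
Step 2: the earliest permitted date is 23 days after April 5, 2003 (when Form R-1 is filed), i.e. April 28, 2003; April 29, 2003 is on or after that date.
Step 3: the window is 6–45 days after April 29, 2003 (when the investor circular is published), so May 5, 2003 through June 13, 2003; May 8, 2003 falls inside that range.
Step 4: 8 days after May 8, 2003 (when the supplementary schedule is filed) is May 16, 2003; done May 11, 2003 — timely.
Step 5: 72 days after April 29, 2003 (when the investor circular is published) is July 10, 2003; July 12, 2003 misses that deadline by 2 days.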